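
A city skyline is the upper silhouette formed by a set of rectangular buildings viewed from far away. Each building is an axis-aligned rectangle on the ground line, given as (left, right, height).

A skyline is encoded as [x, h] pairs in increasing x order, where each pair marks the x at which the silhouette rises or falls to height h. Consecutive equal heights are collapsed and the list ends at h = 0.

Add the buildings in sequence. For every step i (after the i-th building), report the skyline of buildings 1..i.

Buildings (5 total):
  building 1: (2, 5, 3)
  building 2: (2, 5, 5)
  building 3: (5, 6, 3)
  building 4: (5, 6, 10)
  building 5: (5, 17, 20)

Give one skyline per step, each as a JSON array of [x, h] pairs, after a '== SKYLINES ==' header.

== SKYLINES ==
[[2,3],[5,0]]
[[2,5],[5,0]]
[[2,5],[5,3],[6,0]]
[[2,5],[5,10],[6,0]]
[[2,5],[5,20],[17,0]]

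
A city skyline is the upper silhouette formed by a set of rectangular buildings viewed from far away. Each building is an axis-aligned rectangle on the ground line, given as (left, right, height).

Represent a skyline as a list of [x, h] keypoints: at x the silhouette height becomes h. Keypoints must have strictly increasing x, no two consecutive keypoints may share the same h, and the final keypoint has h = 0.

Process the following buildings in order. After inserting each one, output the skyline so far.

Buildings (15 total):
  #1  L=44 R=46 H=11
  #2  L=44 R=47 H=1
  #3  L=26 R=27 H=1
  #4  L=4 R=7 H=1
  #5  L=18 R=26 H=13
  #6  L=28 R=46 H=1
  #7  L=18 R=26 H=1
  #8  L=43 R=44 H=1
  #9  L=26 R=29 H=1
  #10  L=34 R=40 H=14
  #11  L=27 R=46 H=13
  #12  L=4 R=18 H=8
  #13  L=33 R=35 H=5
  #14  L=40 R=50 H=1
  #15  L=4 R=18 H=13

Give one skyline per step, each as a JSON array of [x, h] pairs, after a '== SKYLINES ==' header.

== SKYLINES ==
[[44,11],[46,0]]
[[44,11],[46,1],[47,0]]
[[26,1],[27,0],[44,11],[46,1],[47,0]]
[[4,1],[7,0],[26,1],[27,0],[44,11],[46,1],[47,0]]
[[4,1],[7,0],[18,13],[26,1],[27,0],[44,11],[46,1],[47,0]]
[[4,1],[7,0],[18,13],[26,1],[27,0],[28,1],[44,11],[46,1],[47,0]]
[[4,1],[7,0],[18,13],[26,1],[27,0],[28,1],[44,11],[46,1],[47,0]]
[[4,1],[7,0],[18,13],[26,1],[27,0],[28,1],[44,11],[46,1],[47,0]]
[[4,1],[7,0],[18,13],[26,1],[44,11],[46,1],[47,0]]
[[4,1],[7,0],[18,13],[26,1],[34,14],[40,1],[44,11],[46,1],[47,0]]
[[4,1],[7,0],[18,13],[26,1],[27,13],[34,14],[40,13],[46,1],[47,0]]
[[4,8],[18,13],[26,1],[27,13],[34,14],[40,13],[46,1],[47,0]]
[[4,8],[18,13],[26,1],[27,13],[34,14],[40,13],[46,1],[47,0]]
[[4,8],[18,13],[26,1],[27,13],[34,14],[40,13],[46,1],[50,0]]
[[4,13],[26,1],[27,13],[34,14],[40,13],[46,1],[50,0]]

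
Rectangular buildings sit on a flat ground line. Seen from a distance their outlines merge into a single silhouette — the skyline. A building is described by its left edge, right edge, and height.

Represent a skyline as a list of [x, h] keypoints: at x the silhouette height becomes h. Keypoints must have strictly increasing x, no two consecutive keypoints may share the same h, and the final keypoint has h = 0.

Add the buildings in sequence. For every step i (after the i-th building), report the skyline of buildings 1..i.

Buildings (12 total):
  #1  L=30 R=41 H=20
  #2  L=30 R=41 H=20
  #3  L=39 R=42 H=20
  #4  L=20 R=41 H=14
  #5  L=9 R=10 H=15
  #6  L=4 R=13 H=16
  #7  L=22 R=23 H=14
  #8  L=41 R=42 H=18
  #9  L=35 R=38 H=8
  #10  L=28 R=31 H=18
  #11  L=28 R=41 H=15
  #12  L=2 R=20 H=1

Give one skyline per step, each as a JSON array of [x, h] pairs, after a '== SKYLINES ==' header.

== SKYLINES ==
[[30,20],[41,0]]
[[30,20],[41,0]]
[[30,20],[42,0]]
[[20,14],[30,20],[42,0]]
[[9,15],[10,0],[20,14],[30,20],[42,0]]
[[4,16],[13,0],[20,14],[30,20],[42,0]]
[[4,16],[13,0],[20,14],[30,20],[42,0]]
[[4,16],[13,0],[20,14],[30,20],[42,0]]
[[4,16],[13,0],[20,14],[30,20],[42,0]]
[[4,16],[13,0],[20,14],[28,18],[30,20],[42,0]]
[[4,16],[13,0],[20,14],[28,18],[30,20],[42,0]]
[[2,1],[4,16],[13,1],[20,14],[28,18],[30,20],[42,0]]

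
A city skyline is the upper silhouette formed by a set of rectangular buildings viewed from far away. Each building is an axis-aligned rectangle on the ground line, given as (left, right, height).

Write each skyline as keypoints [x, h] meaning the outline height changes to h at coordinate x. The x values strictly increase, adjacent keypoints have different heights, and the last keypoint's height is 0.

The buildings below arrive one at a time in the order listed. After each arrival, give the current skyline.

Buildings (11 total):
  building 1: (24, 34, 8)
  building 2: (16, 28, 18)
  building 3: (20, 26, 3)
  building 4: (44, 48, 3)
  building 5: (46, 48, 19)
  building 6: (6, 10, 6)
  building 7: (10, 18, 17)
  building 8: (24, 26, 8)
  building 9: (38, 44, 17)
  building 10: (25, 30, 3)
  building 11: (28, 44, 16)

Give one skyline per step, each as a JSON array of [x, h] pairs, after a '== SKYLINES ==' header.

== SKYLINES ==
[[24,8],[34,0]]
[[16,18],[28,8],[34,0]]
[[16,18],[28,8],[34,0]]
[[16,18],[28,8],[34,0],[44,3],[48,0]]
[[16,18],[28,8],[34,0],[44,3],[46,19],[48,0]]
[[6,6],[10,0],[16,18],[28,8],[34,0],[44,3],[46,19],[48,0]]
[[6,6],[10,17],[16,18],[28,8],[34,0],[44,3],[46,19],[48,0]]
[[6,6],[10,17],[16,18],[28,8],[34,0],[44,3],[46,19],[48,0]]
[[6,6],[10,17],[16,18],[28,8],[34,0],[38,17],[44,3],[46,19],[48,0]]
[[6,6],[10,17],[16,18],[28,8],[34,0],[38,17],[44,3],[46,19],[48,0]]
[[6,6],[10,17],[16,18],[28,16],[38,17],[44,3],[46,19],[48,0]]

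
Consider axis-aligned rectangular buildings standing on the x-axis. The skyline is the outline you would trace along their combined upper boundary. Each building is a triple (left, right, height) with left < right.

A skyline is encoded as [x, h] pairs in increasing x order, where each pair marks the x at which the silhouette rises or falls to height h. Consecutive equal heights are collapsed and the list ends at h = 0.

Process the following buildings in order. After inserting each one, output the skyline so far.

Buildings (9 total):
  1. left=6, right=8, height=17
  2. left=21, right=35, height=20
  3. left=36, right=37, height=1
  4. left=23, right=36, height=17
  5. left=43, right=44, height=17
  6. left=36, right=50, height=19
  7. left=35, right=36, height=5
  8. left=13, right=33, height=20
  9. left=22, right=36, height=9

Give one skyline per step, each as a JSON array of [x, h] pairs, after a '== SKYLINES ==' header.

== SKYLINES ==
[[6,17],[8,0]]
[[6,17],[8,0],[21,20],[35,0]]
[[6,17],[8,0],[21,20],[35,0],[36,1],[37,0]]
[[6,17],[8,0],[21,20],[35,17],[36,1],[37,0]]
[[6,17],[8,0],[21,20],[35,17],[36,1],[37,0],[43,17],[44,0]]
[[6,17],[8,0],[21,20],[35,17],[36,19],[50,0]]
[[6,17],[8,0],[21,20],[35,17],[36,19],[50,0]]
[[6,17],[8,0],[13,20],[35,17],[36,19],[50,0]]
[[6,17],[8,0],[13,20],[35,17],[36,19],[50,0]]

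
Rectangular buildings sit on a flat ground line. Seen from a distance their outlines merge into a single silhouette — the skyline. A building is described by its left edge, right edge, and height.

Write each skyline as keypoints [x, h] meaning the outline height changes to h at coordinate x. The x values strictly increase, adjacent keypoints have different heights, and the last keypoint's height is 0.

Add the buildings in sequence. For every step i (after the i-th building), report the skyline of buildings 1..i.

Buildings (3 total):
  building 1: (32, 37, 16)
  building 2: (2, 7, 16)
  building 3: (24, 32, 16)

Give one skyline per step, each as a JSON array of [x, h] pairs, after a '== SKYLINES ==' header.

== SKYLINES ==
[[32,16],[37,0]]
[[2,16],[7,0],[32,16],[37,0]]
[[2,16],[7,0],[24,16],[37,0]]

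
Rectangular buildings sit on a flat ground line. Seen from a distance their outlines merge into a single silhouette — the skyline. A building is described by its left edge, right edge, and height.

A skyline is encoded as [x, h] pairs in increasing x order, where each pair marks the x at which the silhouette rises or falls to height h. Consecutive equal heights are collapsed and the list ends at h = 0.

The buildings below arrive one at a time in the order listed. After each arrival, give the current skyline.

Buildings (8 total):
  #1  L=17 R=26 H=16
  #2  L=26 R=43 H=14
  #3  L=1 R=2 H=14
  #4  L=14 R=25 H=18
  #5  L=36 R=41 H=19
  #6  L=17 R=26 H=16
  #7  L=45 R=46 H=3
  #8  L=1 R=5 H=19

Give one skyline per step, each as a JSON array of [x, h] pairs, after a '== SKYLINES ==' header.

== SKYLINES ==
[[17,16],[26,0]]
[[17,16],[26,14],[43,0]]
[[1,14],[2,0],[17,16],[26,14],[43,0]]
[[1,14],[2,0],[14,18],[25,16],[26,14],[43,0]]
[[1,14],[2,0],[14,18],[25,16],[26,14],[36,19],[41,14],[43,0]]
[[1,14],[2,0],[14,18],[25,16],[26,14],[36,19],[41,14],[43,0]]
[[1,14],[2,0],[14,18],[25,16],[26,14],[36,19],[41,14],[43,0],[45,3],[46,0]]
[[1,19],[5,0],[14,18],[25,16],[26,14],[36,19],[41,14],[43,0],[45,3],[46,0]]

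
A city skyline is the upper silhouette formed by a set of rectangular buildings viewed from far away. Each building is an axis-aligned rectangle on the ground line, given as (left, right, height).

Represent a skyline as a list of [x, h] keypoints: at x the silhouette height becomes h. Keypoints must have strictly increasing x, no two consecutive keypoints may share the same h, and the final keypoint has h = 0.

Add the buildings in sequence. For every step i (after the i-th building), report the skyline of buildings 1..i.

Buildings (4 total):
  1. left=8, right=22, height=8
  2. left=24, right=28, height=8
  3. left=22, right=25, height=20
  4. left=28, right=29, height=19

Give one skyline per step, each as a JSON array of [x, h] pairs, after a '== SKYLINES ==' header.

== SKYLINES ==
[[8,8],[22,0]]
[[8,8],[22,0],[24,8],[28,0]]
[[8,8],[22,20],[25,8],[28,0]]
[[8,8],[22,20],[25,8],[28,19],[29,0]]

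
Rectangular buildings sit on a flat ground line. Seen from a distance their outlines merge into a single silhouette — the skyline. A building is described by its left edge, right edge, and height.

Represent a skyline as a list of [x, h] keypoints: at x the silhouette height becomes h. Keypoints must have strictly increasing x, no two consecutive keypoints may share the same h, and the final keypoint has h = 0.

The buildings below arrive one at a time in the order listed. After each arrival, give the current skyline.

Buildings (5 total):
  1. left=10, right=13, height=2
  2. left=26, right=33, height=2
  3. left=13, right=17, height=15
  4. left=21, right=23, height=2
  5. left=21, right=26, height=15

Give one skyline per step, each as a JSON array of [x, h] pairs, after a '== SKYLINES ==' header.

== SKYLINES ==
[[10,2],[13,0]]
[[10,2],[13,0],[26,2],[33,0]]
[[10,2],[13,15],[17,0],[26,2],[33,0]]
[[10,2],[13,15],[17,0],[21,2],[23,0],[26,2],[33,0]]
[[10,2],[13,15],[17,0],[21,15],[26,2],[33,0]]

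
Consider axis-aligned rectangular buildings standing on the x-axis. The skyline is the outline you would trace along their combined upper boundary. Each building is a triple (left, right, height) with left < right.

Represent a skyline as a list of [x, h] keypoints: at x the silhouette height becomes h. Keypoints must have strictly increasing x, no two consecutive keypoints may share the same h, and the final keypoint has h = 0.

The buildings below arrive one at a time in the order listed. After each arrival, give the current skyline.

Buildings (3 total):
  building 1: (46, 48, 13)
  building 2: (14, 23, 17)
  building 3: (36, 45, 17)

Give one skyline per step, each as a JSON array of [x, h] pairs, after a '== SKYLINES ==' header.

== SKYLINES ==
[[46,13],[48,0]]
[[14,17],[23,0],[46,13],[48,0]]
[[14,17],[23,0],[36,17],[45,0],[46,13],[48,0]]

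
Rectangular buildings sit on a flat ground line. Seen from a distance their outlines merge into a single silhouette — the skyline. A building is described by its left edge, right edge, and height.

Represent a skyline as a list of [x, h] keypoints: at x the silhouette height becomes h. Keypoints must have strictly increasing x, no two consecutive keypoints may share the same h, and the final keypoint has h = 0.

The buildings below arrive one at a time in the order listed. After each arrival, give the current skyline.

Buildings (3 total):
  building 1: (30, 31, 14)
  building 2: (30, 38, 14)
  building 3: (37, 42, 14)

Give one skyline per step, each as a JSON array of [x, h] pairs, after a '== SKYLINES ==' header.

== SKYLINES ==
[[30,14],[31,0]]
[[30,14],[38,0]]
[[30,14],[42,0]]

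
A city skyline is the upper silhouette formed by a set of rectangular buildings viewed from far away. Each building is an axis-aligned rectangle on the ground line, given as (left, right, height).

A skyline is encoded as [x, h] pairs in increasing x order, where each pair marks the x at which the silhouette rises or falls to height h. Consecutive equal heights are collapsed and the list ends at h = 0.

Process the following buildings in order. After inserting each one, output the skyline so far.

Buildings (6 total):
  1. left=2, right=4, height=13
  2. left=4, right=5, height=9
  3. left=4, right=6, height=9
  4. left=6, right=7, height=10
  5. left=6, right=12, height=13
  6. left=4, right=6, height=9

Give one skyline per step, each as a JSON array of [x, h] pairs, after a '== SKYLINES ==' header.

== SKYLINES ==
[[2,13],[4,0]]
[[2,13],[4,9],[5,0]]
[[2,13],[4,9],[6,0]]
[[2,13],[4,9],[6,10],[7,0]]
[[2,13],[4,9],[6,13],[12,0]]
[[2,13],[4,9],[6,13],[12,0]]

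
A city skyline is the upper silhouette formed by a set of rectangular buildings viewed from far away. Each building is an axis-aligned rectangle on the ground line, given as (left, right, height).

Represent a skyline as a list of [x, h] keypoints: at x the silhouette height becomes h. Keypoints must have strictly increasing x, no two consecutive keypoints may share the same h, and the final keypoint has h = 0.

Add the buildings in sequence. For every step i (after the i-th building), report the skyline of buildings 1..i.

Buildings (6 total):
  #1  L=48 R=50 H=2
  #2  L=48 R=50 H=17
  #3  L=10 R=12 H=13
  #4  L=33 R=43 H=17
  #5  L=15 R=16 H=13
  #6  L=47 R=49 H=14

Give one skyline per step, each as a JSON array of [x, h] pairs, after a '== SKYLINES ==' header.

== SKYLINES ==
[[48,2],[50,0]]
[[48,17],[50,0]]
[[10,13],[12,0],[48,17],[50,0]]
[[10,13],[12,0],[33,17],[43,0],[48,17],[50,0]]
[[10,13],[12,0],[15,13],[16,0],[33,17],[43,0],[48,17],[50,0]]
[[10,13],[12,0],[15,13],[16,0],[33,17],[43,0],[47,14],[48,17],[50,0]]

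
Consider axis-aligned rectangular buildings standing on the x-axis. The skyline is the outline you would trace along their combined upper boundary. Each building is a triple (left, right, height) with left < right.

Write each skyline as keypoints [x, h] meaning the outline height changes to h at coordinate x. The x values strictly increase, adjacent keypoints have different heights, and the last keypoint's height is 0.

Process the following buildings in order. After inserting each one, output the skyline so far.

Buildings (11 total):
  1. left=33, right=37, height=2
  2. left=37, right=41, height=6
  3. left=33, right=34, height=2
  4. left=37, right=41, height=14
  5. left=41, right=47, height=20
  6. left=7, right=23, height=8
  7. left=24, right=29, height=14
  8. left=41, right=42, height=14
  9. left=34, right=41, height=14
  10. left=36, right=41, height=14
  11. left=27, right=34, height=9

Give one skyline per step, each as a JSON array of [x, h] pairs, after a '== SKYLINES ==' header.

== SKYLINES ==
[[33,2],[37,0]]
[[33,2],[37,6],[41,0]]
[[33,2],[37,6],[41,0]]
[[33,2],[37,14],[41,0]]
[[33,2],[37,14],[41,20],[47,0]]
[[7,8],[23,0],[33,2],[37,14],[41,20],[47,0]]
[[7,8],[23,0],[24,14],[29,0],[33,2],[37,14],[41,20],[47,0]]
[[7,8],[23,0],[24,14],[29,0],[33,2],[37,14],[41,20],[47,0]]
[[7,8],[23,0],[24,14],[29,0],[33,2],[34,14],[41,20],[47,0]]
[[7,8],[23,0],[24,14],[29,0],[33,2],[34,14],[41,20],[47,0]]
[[7,8],[23,0],[24,14],[29,9],[34,14],[41,20],[47,0]]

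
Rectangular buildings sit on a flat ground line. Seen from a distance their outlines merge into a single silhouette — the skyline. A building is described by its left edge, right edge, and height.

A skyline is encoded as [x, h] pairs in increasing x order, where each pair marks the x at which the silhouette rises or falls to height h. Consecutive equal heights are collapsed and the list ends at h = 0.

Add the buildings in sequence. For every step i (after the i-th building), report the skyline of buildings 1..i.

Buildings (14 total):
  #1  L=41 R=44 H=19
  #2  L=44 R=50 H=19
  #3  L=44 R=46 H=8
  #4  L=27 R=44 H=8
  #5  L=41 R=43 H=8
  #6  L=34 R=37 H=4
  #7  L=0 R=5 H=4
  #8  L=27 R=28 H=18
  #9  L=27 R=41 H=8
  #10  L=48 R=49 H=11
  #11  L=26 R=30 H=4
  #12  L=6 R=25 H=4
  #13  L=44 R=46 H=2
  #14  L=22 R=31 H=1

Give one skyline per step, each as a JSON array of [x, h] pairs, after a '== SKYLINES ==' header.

== SKYLINES ==
[[41,19],[44,0]]
[[41,19],[50,0]]
[[41,19],[50,0]]
[[27,8],[41,19],[50,0]]
[[27,8],[41,19],[50,0]]
[[27,8],[41,19],[50,0]]
[[0,4],[5,0],[27,8],[41,19],[50,0]]
[[0,4],[5,0],[27,18],[28,8],[41,19],[50,0]]
[[0,4],[5,0],[27,18],[28,8],[41,19],[50,0]]
[[0,4],[5,0],[27,18],[28,8],[41,19],[50,0]]
[[0,4],[5,0],[26,4],[27,18],[28,8],[41,19],[50,0]]
[[0,4],[5,0],[6,4],[25,0],[26,4],[27,18],[28,8],[41,19],[50,0]]
[[0,4],[5,0],[6,4],[25,0],[26,4],[27,18],[28,8],[41,19],[50,0]]
[[0,4],[5,0],[6,4],[25,1],[26,4],[27,18],[28,8],[41,19],[50,0]]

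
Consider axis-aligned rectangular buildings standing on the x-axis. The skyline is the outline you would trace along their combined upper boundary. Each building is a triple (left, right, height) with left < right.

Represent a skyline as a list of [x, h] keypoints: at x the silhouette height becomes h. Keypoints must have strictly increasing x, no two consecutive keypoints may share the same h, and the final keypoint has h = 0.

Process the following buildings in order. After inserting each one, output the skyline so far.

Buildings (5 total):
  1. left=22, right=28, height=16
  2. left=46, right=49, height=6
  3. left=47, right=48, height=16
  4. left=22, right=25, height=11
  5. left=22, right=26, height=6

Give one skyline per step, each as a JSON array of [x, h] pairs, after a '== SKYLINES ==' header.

== SKYLINES ==
[[22,16],[28,0]]
[[22,16],[28,0],[46,6],[49,0]]
[[22,16],[28,0],[46,6],[47,16],[48,6],[49,0]]
[[22,16],[28,0],[46,6],[47,16],[48,6],[49,0]]
[[22,16],[28,0],[46,6],[47,16],[48,6],[49,0]]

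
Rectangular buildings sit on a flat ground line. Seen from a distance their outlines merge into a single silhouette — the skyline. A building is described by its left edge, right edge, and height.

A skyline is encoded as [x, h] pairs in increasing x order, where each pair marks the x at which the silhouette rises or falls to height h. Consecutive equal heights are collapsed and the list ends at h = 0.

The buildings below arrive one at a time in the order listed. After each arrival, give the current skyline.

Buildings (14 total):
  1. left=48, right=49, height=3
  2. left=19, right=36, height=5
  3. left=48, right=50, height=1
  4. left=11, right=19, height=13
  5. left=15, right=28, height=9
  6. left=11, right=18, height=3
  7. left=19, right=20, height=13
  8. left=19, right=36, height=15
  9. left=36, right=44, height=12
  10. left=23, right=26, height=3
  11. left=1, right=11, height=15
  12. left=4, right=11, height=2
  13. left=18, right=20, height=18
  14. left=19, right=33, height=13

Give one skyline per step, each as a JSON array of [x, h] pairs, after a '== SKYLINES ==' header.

== SKYLINES ==
[[48,3],[49,0]]
[[19,5],[36,0],[48,3],[49,0]]
[[19,5],[36,0],[48,3],[49,1],[50,0]]
[[11,13],[19,5],[36,0],[48,3],[49,1],[50,0]]
[[11,13],[19,9],[28,5],[36,0],[48,3],[49,1],[50,0]]
[[11,13],[19,9],[28,5],[36,0],[48,3],[49,1],[50,0]]
[[11,13],[20,9],[28,5],[36,0],[48,3],[49,1],[50,0]]
[[11,13],[19,15],[36,0],[48,3],[49,1],[50,0]]
[[11,13],[19,15],[36,12],[44,0],[48,3],[49,1],[50,0]]
[[11,13],[19,15],[36,12],[44,0],[48,3],[49,1],[50,0]]
[[1,15],[11,13],[19,15],[36,12],[44,0],[48,3],[49,1],[50,0]]
[[1,15],[11,13],[19,15],[36,12],[44,0],[48,3],[49,1],[50,0]]
[[1,15],[11,13],[18,18],[20,15],[36,12],[44,0],[48,3],[49,1],[50,0]]
[[1,15],[11,13],[18,18],[20,15],[36,12],[44,0],[48,3],[49,1],[50,0]]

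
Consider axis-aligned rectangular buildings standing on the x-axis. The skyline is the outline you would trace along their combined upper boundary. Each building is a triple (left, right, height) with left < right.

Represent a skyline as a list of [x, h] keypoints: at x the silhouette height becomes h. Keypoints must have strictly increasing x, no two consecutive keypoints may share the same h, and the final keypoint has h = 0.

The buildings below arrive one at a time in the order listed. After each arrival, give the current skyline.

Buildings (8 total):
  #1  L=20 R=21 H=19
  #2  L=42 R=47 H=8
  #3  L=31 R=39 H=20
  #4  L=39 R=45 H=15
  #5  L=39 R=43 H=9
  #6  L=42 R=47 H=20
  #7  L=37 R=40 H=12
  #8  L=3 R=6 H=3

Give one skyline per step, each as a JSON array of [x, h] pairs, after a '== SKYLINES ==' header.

== SKYLINES ==
[[20,19],[21,0]]
[[20,19],[21,0],[42,8],[47,0]]
[[20,19],[21,0],[31,20],[39,0],[42,8],[47,0]]
[[20,19],[21,0],[31,20],[39,15],[45,8],[47,0]]
[[20,19],[21,0],[31,20],[39,15],[45,8],[47,0]]
[[20,19],[21,0],[31,20],[39,15],[42,20],[47,0]]
[[20,19],[21,0],[31,20],[39,15],[42,20],[47,0]]
[[3,3],[6,0],[20,19],[21,0],[31,20],[39,15],[42,20],[47,0]]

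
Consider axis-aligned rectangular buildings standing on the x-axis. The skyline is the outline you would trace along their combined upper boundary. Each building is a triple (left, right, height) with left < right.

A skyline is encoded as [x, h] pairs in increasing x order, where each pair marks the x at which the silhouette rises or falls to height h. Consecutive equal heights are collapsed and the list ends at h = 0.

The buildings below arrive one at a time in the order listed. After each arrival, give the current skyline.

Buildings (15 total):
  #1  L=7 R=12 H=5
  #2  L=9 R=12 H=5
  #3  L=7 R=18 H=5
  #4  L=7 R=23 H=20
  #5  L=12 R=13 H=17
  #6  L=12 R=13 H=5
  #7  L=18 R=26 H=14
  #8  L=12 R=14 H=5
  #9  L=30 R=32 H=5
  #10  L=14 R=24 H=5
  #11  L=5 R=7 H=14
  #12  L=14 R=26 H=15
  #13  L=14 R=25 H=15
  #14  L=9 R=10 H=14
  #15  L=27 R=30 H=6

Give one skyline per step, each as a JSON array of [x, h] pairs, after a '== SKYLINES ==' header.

== SKYLINES ==
[[7,5],[12,0]]
[[7,5],[12,0]]
[[7,5],[18,0]]
[[7,20],[23,0]]
[[7,20],[23,0]]
[[7,20],[23,0]]
[[7,20],[23,14],[26,0]]
[[7,20],[23,14],[26,0]]
[[7,20],[23,14],[26,0],[30,5],[32,0]]
[[7,20],[23,14],[26,0],[30,5],[32,0]]
[[5,14],[7,20],[23,14],[26,0],[30,5],[32,0]]
[[5,14],[7,20],[23,15],[26,0],[30,5],[32,0]]
[[5,14],[7,20],[23,15],[26,0],[30,5],[32,0]]
[[5,14],[7,20],[23,15],[26,0],[30,5],[32,0]]
[[5,14],[7,20],[23,15],[26,0],[27,6],[30,5],[32,0]]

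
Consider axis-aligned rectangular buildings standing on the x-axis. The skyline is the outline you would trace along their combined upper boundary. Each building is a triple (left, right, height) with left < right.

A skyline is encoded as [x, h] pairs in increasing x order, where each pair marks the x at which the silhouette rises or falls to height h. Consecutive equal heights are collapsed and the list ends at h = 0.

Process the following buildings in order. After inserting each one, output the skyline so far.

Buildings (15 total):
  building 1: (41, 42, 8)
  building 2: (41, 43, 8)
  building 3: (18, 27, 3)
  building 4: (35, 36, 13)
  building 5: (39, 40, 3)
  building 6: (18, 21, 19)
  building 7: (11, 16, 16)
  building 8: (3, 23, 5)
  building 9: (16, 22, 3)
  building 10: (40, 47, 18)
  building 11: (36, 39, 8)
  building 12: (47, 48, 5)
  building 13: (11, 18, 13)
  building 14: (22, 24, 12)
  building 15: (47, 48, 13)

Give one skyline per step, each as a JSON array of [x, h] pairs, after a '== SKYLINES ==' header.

== SKYLINES ==
[[41,8],[42,0]]
[[41,8],[43,0]]
[[18,3],[27,0],[41,8],[43,0]]
[[18,3],[27,0],[35,13],[36,0],[41,8],[43,0]]
[[18,3],[27,0],[35,13],[36,0],[39,3],[40,0],[41,8],[43,0]]
[[18,19],[21,3],[27,0],[35,13],[36,0],[39,3],[40,0],[41,8],[43,0]]
[[11,16],[16,0],[18,19],[21,3],[27,0],[35,13],[36,0],[39,3],[40,0],[41,8],[43,0]]
[[3,5],[11,16],[16,5],[18,19],[21,5],[23,3],[27,0],[35,13],[36,0],[39,3],[40,0],[41,8],[43,0]]
[[3,5],[11,16],[16,5],[18,19],[21,5],[23,3],[27,0],[35,13],[36,0],[39,3],[40,0],[41,8],[43,0]]
[[3,5],[11,16],[16,5],[18,19],[21,5],[23,3],[27,0],[35,13],[36,0],[39,3],[40,18],[47,0]]
[[3,5],[11,16],[16,5],[18,19],[21,5],[23,3],[27,0],[35,13],[36,8],[39,3],[40,18],[47,0]]
[[3,5],[11,16],[16,5],[18,19],[21,5],[23,3],[27,0],[35,13],[36,8],[39,3],[40,18],[47,5],[48,0]]
[[3,5],[11,16],[16,13],[18,19],[21,5],[23,3],[27,0],[35,13],[36,8],[39,3],[40,18],[47,5],[48,0]]
[[3,5],[11,16],[16,13],[18,19],[21,5],[22,12],[24,3],[27,0],[35,13],[36,8],[39,3],[40,18],[47,5],[48,0]]
[[3,5],[11,16],[16,13],[18,19],[21,5],[22,12],[24,3],[27,0],[35,13],[36,8],[39,3],[40,18],[47,13],[48,0]]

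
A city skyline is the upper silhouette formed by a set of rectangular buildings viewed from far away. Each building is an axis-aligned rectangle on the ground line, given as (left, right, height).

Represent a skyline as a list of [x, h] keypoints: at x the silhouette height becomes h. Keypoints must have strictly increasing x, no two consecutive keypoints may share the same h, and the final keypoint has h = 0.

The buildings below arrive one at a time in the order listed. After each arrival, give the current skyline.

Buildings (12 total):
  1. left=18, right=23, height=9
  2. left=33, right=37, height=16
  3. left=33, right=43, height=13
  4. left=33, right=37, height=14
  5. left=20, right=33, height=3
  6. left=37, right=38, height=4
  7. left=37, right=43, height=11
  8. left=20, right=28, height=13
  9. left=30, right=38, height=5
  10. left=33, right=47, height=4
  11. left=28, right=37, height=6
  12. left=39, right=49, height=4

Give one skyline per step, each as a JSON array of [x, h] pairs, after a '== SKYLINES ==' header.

== SKYLINES ==
[[18,9],[23,0]]
[[18,9],[23,0],[33,16],[37,0]]
[[18,9],[23,0],[33,16],[37,13],[43,0]]
[[18,9],[23,0],[33,16],[37,13],[43,0]]
[[18,9],[23,3],[33,16],[37,13],[43,0]]
[[18,9],[23,3],[33,16],[37,13],[43,0]]
[[18,9],[23,3],[33,16],[37,13],[43,0]]
[[18,9],[20,13],[28,3],[33,16],[37,13],[43,0]]
[[18,9],[20,13],[28,3],[30,5],[33,16],[37,13],[43,0]]
[[18,9],[20,13],[28,3],[30,5],[33,16],[37,13],[43,4],[47,0]]
[[18,9],[20,13],[28,6],[33,16],[37,13],[43,4],[47,0]]
[[18,9],[20,13],[28,6],[33,16],[37,13],[43,4],[49,0]]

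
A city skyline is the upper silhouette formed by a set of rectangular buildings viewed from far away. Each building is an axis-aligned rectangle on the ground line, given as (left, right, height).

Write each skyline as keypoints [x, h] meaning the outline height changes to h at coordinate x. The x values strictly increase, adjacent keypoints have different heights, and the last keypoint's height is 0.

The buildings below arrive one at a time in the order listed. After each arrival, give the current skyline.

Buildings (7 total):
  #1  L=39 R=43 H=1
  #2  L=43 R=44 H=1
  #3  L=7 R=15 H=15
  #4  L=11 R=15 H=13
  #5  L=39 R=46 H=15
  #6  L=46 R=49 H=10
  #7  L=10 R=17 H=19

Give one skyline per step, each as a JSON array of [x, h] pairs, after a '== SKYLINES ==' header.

== SKYLINES ==
[[39,1],[43,0]]
[[39,1],[44,0]]
[[7,15],[15,0],[39,1],[44,0]]
[[7,15],[15,0],[39,1],[44,0]]
[[7,15],[15,0],[39,15],[46,0]]
[[7,15],[15,0],[39,15],[46,10],[49,0]]
[[7,15],[10,19],[17,0],[39,15],[46,10],[49,0]]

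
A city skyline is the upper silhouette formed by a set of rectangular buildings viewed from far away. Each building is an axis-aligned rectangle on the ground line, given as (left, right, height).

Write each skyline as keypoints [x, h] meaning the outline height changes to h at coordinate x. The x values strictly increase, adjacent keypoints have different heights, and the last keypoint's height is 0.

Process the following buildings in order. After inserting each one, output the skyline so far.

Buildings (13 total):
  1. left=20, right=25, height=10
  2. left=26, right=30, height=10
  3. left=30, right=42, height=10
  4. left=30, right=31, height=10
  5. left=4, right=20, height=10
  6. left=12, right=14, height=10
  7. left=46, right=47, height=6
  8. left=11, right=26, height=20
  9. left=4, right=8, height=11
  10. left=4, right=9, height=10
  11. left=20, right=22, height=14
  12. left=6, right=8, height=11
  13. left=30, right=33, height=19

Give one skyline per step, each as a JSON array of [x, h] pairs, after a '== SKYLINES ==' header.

== SKYLINES ==
[[20,10],[25,0]]
[[20,10],[25,0],[26,10],[30,0]]
[[20,10],[25,0],[26,10],[42,0]]
[[20,10],[25,0],[26,10],[42,0]]
[[4,10],[25,0],[26,10],[42,0]]
[[4,10],[25,0],[26,10],[42,0]]
[[4,10],[25,0],[26,10],[42,0],[46,6],[47,0]]
[[4,10],[11,20],[26,10],[42,0],[46,6],[47,0]]
[[4,11],[8,10],[11,20],[26,10],[42,0],[46,6],[47,0]]
[[4,11],[8,10],[11,20],[26,10],[42,0],[46,6],[47,0]]
[[4,11],[8,10],[11,20],[26,10],[42,0],[46,6],[47,0]]
[[4,11],[8,10],[11,20],[26,10],[42,0],[46,6],[47,0]]
[[4,11],[8,10],[11,20],[26,10],[30,19],[33,10],[42,0],[46,6],[47,0]]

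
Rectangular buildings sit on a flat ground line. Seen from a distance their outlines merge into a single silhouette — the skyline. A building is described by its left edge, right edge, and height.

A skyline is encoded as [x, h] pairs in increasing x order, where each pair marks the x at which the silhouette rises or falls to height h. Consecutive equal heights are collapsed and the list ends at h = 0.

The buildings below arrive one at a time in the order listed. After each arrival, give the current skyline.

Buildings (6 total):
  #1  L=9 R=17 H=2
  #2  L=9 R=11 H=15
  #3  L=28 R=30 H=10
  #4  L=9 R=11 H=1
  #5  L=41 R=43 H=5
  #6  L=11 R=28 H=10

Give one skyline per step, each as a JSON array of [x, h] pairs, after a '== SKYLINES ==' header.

== SKYLINES ==
[[9,2],[17,0]]
[[9,15],[11,2],[17,0]]
[[9,15],[11,2],[17,0],[28,10],[30,0]]
[[9,15],[11,2],[17,0],[28,10],[30,0]]
[[9,15],[11,2],[17,0],[28,10],[30,0],[41,5],[43,0]]
[[9,15],[11,10],[30,0],[41,5],[43,0]]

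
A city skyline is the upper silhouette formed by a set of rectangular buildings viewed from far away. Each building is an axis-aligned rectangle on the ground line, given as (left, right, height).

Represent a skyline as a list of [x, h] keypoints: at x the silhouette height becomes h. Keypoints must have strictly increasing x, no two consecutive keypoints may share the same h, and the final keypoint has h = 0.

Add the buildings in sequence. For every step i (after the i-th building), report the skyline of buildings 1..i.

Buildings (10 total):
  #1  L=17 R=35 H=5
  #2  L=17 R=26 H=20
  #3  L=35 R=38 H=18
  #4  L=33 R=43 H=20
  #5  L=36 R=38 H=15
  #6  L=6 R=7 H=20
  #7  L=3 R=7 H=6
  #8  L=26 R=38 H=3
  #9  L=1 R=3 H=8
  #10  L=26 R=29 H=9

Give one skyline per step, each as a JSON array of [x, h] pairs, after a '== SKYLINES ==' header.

== SKYLINES ==
[[17,5],[35,0]]
[[17,20],[26,5],[35,0]]
[[17,20],[26,5],[35,18],[38,0]]
[[17,20],[26,5],[33,20],[43,0]]
[[17,20],[26,5],[33,20],[43,0]]
[[6,20],[7,0],[17,20],[26,5],[33,20],[43,0]]
[[3,6],[6,20],[7,0],[17,20],[26,5],[33,20],[43,0]]
[[3,6],[6,20],[7,0],[17,20],[26,5],[33,20],[43,0]]
[[1,8],[3,6],[6,20],[7,0],[17,20],[26,5],[33,20],[43,0]]
[[1,8],[3,6],[6,20],[7,0],[17,20],[26,9],[29,5],[33,20],[43,0]]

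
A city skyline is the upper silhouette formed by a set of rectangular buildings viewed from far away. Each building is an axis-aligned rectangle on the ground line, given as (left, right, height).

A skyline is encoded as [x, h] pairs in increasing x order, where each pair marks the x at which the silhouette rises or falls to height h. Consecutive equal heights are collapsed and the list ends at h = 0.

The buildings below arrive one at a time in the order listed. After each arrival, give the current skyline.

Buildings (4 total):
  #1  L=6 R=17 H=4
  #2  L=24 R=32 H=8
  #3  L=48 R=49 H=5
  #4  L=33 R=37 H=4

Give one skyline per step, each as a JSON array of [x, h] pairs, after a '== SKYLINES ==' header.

== SKYLINES ==
[[6,4],[17,0]]
[[6,4],[17,0],[24,8],[32,0]]
[[6,4],[17,0],[24,8],[32,0],[48,5],[49,0]]
[[6,4],[17,0],[24,8],[32,0],[33,4],[37,0],[48,5],[49,0]]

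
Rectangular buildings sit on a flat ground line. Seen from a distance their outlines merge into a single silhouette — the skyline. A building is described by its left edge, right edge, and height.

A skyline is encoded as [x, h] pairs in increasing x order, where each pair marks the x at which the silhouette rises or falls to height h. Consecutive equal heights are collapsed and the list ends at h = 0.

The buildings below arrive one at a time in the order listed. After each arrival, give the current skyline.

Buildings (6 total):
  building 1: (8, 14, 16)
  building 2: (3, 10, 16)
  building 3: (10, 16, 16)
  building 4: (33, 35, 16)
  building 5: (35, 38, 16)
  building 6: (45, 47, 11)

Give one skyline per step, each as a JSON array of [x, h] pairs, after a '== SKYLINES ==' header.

== SKYLINES ==
[[8,16],[14,0]]
[[3,16],[14,0]]
[[3,16],[16,0]]
[[3,16],[16,0],[33,16],[35,0]]
[[3,16],[16,0],[33,16],[38,0]]
[[3,16],[16,0],[33,16],[38,0],[45,11],[47,0]]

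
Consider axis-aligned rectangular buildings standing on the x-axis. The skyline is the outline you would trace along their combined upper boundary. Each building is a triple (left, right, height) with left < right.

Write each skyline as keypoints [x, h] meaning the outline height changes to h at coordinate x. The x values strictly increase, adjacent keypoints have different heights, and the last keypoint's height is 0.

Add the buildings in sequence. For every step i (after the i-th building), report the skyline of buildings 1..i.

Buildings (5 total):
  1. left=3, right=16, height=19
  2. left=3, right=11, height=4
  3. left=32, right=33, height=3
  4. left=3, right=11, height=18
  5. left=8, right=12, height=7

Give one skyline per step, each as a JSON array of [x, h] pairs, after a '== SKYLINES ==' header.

== SKYLINES ==
[[3,19],[16,0]]
[[3,19],[16,0]]
[[3,19],[16,0],[32,3],[33,0]]
[[3,19],[16,0],[32,3],[33,0]]
[[3,19],[16,0],[32,3],[33,0]]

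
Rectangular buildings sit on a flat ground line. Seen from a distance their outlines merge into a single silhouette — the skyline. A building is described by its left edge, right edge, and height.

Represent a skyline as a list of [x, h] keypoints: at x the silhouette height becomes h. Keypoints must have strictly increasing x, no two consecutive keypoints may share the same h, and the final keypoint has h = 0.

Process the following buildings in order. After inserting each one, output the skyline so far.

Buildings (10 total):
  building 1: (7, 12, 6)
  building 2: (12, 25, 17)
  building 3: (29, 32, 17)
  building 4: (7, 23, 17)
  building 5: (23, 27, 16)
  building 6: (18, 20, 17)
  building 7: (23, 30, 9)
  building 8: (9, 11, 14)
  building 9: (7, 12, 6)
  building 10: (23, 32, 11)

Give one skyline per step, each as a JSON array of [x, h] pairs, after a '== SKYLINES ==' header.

== SKYLINES ==
[[7,6],[12,0]]
[[7,6],[12,17],[25,0]]
[[7,6],[12,17],[25,0],[29,17],[32,0]]
[[7,17],[25,0],[29,17],[32,0]]
[[7,17],[25,16],[27,0],[29,17],[32,0]]
[[7,17],[25,16],[27,0],[29,17],[32,0]]
[[7,17],[25,16],[27,9],[29,17],[32,0]]
[[7,17],[25,16],[27,9],[29,17],[32,0]]
[[7,17],[25,16],[27,9],[29,17],[32,0]]
[[7,17],[25,16],[27,11],[29,17],[32,0]]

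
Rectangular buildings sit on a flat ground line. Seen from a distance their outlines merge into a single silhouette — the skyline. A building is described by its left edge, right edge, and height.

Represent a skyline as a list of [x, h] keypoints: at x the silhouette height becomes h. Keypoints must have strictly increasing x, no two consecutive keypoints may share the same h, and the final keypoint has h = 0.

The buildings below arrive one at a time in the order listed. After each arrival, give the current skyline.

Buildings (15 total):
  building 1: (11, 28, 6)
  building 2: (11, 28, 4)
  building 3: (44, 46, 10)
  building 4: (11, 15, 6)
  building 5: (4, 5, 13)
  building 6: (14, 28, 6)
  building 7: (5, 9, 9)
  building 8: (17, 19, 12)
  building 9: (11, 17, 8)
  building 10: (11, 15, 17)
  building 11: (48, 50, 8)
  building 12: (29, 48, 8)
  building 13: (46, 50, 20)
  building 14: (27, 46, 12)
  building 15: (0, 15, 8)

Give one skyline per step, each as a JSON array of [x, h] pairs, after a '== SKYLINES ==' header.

== SKYLINES ==
[[11,6],[28,0]]
[[11,6],[28,0]]
[[11,6],[28,0],[44,10],[46,0]]
[[11,6],[28,0],[44,10],[46,0]]
[[4,13],[5,0],[11,6],[28,0],[44,10],[46,0]]
[[4,13],[5,0],[11,6],[28,0],[44,10],[46,0]]
[[4,13],[5,9],[9,0],[11,6],[28,0],[44,10],[46,0]]
[[4,13],[5,9],[9,0],[11,6],[17,12],[19,6],[28,0],[44,10],[46,0]]
[[4,13],[5,9],[9,0],[11,8],[17,12],[19,6],[28,0],[44,10],[46,0]]
[[4,13],[5,9],[9,0],[11,17],[15,8],[17,12],[19,6],[28,0],[44,10],[46,0]]
[[4,13],[5,9],[9,0],[11,17],[15,8],[17,12],[19,6],[28,0],[44,10],[46,0],[48,8],[50,0]]
[[4,13],[5,9],[9,0],[11,17],[15,8],[17,12],[19,6],[28,0],[29,8],[44,10],[46,8],[50,0]]
[[4,13],[5,9],[9,0],[11,17],[15,8],[17,12],[19,6],[28,0],[29,8],[44,10],[46,20],[50,0]]
[[4,13],[5,9],[9,0],[11,17],[15,8],[17,12],[19,6],[27,12],[46,20],[50,0]]
[[0,8],[4,13],[5,9],[9,8],[11,17],[15,8],[17,12],[19,6],[27,12],[46,20],[50,0]]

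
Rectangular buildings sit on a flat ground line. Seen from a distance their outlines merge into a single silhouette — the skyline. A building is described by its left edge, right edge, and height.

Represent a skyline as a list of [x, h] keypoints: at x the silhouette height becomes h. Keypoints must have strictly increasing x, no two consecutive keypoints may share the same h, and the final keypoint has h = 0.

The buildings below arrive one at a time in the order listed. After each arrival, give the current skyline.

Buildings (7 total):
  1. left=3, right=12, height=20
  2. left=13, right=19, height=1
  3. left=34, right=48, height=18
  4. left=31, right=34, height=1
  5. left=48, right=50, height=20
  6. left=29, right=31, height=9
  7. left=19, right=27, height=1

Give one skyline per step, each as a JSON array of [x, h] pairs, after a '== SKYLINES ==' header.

== SKYLINES ==
[[3,20],[12,0]]
[[3,20],[12,0],[13,1],[19,0]]
[[3,20],[12,0],[13,1],[19,0],[34,18],[48,0]]
[[3,20],[12,0],[13,1],[19,0],[31,1],[34,18],[48,0]]
[[3,20],[12,0],[13,1],[19,0],[31,1],[34,18],[48,20],[50,0]]
[[3,20],[12,0],[13,1],[19,0],[29,9],[31,1],[34,18],[48,20],[50,0]]
[[3,20],[12,0],[13,1],[27,0],[29,9],[31,1],[34,18],[48,20],[50,0]]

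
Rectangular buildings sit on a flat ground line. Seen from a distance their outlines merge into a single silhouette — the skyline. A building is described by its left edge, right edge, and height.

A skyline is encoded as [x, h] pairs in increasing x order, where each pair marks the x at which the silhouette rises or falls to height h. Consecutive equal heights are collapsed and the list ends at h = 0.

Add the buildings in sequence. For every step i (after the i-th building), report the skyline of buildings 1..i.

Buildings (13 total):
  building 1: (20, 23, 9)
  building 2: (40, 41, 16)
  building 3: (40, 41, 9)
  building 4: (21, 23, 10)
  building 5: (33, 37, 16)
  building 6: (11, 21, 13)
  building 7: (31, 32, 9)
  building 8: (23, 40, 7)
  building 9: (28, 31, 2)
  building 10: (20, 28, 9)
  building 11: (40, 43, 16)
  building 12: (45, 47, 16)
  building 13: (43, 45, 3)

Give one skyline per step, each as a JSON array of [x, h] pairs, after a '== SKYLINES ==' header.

== SKYLINES ==
[[20,9],[23,0]]
[[20,9],[23,0],[40,16],[41,0]]
[[20,9],[23,0],[40,16],[41,0]]
[[20,9],[21,10],[23,0],[40,16],[41,0]]
[[20,9],[21,10],[23,0],[33,16],[37,0],[40,16],[41,0]]
[[11,13],[21,10],[23,0],[33,16],[37,0],[40,16],[41,0]]
[[11,13],[21,10],[23,0],[31,9],[32,0],[33,16],[37,0],[40,16],[41,0]]
[[11,13],[21,10],[23,7],[31,9],[32,7],[33,16],[37,7],[40,16],[41,0]]
[[11,13],[21,10],[23,7],[31,9],[32,7],[33,16],[37,7],[40,16],[41,0]]
[[11,13],[21,10],[23,9],[28,7],[31,9],[32,7],[33,16],[37,7],[40,16],[41,0]]
[[11,13],[21,10],[23,9],[28,7],[31,9],[32,7],[33,16],[37,7],[40,16],[43,0]]
[[11,13],[21,10],[23,9],[28,7],[31,9],[32,7],[33,16],[37,7],[40,16],[43,0],[45,16],[47,0]]
[[11,13],[21,10],[23,9],[28,7],[31,9],[32,7],[33,16],[37,7],[40,16],[43,3],[45,16],[47,0]]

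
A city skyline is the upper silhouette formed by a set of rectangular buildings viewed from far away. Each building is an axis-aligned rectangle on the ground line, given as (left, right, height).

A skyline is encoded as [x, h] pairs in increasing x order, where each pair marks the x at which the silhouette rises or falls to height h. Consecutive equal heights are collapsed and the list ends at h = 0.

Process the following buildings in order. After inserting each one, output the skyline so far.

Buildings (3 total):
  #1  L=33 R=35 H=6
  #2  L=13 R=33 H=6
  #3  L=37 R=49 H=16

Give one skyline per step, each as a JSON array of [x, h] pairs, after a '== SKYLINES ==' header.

== SKYLINES ==
[[33,6],[35,0]]
[[13,6],[35,0]]
[[13,6],[35,0],[37,16],[49,0]]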